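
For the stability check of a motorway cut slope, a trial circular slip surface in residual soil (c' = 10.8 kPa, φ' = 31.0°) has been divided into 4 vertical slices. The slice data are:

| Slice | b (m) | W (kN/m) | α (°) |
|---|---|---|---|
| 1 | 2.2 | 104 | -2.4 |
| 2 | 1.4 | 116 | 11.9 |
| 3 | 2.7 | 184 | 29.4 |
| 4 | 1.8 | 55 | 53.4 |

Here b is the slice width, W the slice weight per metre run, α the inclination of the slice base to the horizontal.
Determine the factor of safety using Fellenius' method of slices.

FS = 2.28

Ordinary method of slices: FS = Σ[c'·Δl_i + (W_i cosα_i)·tanφ'] / Σ W_i sinα_i, with Δl_i = b_i / cosα_i.
Slice 1: Δl = 2.2/cos(-2.4°) = 2.202 m; N'_1 = 104·cos(-2.4°) = 103.9; c'Δl = 23.78; W sinα = -4.4
Slice 2: Δl = 1.4/cos11.9° = 1.431 m; N'_2 = 116·cos11.9° = 113.5; c'Δl = 15.45; W sinα = 23.9
Slice 3: Δl = 2.7/cos29.4° = 3.099 m; N'_3 = 184·cos29.4° = 160.3; c'Δl = 33.47; W sinα = 90.3
Slice 4: Δl = 1.8/cos53.4° = 3.019 m; N'_4 = 55·cos53.4° = 32.8; c'Δl = 32.61; W sinα = 44.2
Σc'Δl = 105.3 kN/m; ΣN' = 410.5 kN/m; ΣW sinα = 154.0 kN/m
Resisting = 105.3 + 410.5·tan31.0° = 105.3 + 246.7 = 352.0 kN/m
FS = 352.0 / 154.0 = 2.285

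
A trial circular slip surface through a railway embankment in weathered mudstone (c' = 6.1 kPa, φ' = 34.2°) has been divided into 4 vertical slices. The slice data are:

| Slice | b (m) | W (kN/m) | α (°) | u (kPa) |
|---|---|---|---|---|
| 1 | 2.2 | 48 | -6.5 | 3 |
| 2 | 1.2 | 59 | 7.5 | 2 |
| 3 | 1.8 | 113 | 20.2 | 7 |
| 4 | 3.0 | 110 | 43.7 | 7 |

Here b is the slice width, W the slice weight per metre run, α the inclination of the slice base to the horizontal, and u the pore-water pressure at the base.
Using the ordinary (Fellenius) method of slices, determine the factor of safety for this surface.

Ordinary method of slices: FS = Σ[c'·Δl_i + (W_i cosα_i − u_i·Δl_i)·tanφ'] / Σ W_i sinα_i, with Δl_i = b_i / cosα_i.
Slice 1: Δl = 2.2/cos(-6.5°) = 2.214 m; N'_1 = 48·cos(-6.5°) − 3·2.214 = 41.0; c'Δl = 13.51; W sinα = -5.4
Slice 2: Δl = 1.2/cos7.5° = 1.210 m; N'_2 = 59·cos7.5° − 2·1.210 = 56.1; c'Δl = 7.38; W sinα = 7.7
Slice 3: Δl = 1.8/cos20.2° = 1.918 m; N'_3 = 113·cos20.2° − 7·1.918 = 92.6; c'Δl = 11.70; W sinα = 39.0
Slice 4: Δl = 3.0/cos43.7° = 4.150 m; N'_4 = 110·cos43.7° − 7·4.150 = 50.5; c'Δl = 25.31; W sinα = 76.0
Σc'Δl = 57.9 kN/m; ΣN' = 240.2 kN/m; ΣW sinα = 117.3 kN/m
Resisting = 57.9 + 240.2·tan34.2° = 57.9 + 163.3 = 221.2 kN/m
FS = 221.2 / 117.3 = 1.886

FS = 1.89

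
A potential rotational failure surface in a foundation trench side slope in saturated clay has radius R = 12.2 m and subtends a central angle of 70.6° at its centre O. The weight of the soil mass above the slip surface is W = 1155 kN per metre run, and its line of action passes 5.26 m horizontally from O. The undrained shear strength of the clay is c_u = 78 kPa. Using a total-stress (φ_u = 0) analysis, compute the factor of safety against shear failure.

FS = 2.35

Taking moments about the centre O, the resisting moment is provided by the undrained shear strength acting along the arc:
Arc length L_a = R·θ = 12.2·(70.6°·π/180) = 12.2·1.2322 = 15.03 m
M_R = c_u·L_a·R = 78·15.03·12.2 = 14305.3 kN·m/m
M_D = W·d = 1155·5.26 = 6075.3 kN·m/m
FS = M_R / M_D = 14305.3 / 6075.3 = 2.355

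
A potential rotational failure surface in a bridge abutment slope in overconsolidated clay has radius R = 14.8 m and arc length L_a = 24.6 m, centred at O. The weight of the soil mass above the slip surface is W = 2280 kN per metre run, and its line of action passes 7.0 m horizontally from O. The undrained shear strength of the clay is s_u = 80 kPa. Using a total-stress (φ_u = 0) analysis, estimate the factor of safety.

Taking moments about the centre O, the resisting moment is provided by the undrained shear strength acting along the arc:
M_R = s_u·L_a·R = 80·24.60·14.8 = 29126.4 kN·m/m
M_D = W·d = 2280·7.0 = 15960.0 kN·m/m
FS = M_R / M_D = 29126.4 / 15960.0 = 1.825

FS = 1.82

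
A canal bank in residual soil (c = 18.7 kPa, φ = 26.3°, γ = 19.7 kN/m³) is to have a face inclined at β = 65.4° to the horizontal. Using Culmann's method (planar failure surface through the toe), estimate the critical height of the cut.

Culmann's analysis gives the critical failure plane at α_cr = (β + φ)/2 = (65.4 + 26.3)/2 = 45.9°, and the critical height
H_c = (4c/γ) · sinβ cosφ / [1 − cos(β − φ)]
    = (4·18.7/19.7) · sin65.4°·cos26.3° / [1 − cos(39.1°)]
    = 3.797 · 0.9092·0.8965 / [1 − 0.7760]
    = 3.797 · 0.8151 / 0.2240
    = 13.82 m

H_c = 13.82 m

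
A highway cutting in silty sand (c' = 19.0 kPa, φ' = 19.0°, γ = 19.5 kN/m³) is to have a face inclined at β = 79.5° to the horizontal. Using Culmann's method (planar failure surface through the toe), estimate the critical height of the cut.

H_c = 7.14 m

Culmann's analysis gives the critical failure plane at α_cr = (β + φ')/2 = (79.5 + 19.0)/2 = 49.2°, and the critical height
H_c = (4c'/γ) · sinβ cosφ' / [1 − cos(β − φ')]
    = (4·19.0/19.5) · sin79.5°·cos19.0° / [1 − cos(60.5°)]
    = 3.897 · 0.9833·0.9455 / [1 − 0.4924]
    = 3.897 · 0.9297 / 0.5076
    = 7.14 m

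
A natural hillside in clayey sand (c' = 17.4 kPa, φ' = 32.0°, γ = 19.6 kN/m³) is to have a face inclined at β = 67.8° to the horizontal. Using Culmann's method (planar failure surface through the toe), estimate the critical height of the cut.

Culmann's analysis gives the critical failure plane at α_cr = (β + φ')/2 = (67.8 + 32.0)/2 = 49.9°, and the critical height
H_c = (4c'/γ) · sinβ cosφ' / [1 − cos(β − φ')]
    = (4·17.4/19.6) · sin67.8°·cos32.0° / [1 − cos(35.8°)]
    = 3.551 · 0.9259·0.8480 / [1 − 0.8111]
    = 3.551 · 0.7852 / 0.1889
    = 14.76 m

H_c = 14.76 m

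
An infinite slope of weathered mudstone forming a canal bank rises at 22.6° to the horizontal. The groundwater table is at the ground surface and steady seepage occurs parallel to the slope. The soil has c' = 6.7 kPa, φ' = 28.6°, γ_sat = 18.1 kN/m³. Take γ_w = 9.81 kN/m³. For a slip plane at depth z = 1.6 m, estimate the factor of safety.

With seepage parallel to the slope and the water table at the surface, the effective normal stress on the slip plane uses the buoyant unit weight γ' = γ_sat − γ_w while the driving shear stress uses γ_sat:
FS = [c' + γ' z cos²β tanφ'] / [γ_sat z sinβ cosβ]
γ' = 18.1 − 9.81 = 8.29 kN/m³
Numerator = 6.7 + 8.29·1.6·cos²22.6°·tan28.6° = 6.7 + 8.29·1.6·0.8523·0.5452 = 12.864 kPa
Denominator = 18.1·1.6·sin22.6°·cos22.6° = 18.1·1.6·0.3843·0.9232 = 10.275 kPa
FS = 12.864 / 10.275 = 1.252

FS = 1.25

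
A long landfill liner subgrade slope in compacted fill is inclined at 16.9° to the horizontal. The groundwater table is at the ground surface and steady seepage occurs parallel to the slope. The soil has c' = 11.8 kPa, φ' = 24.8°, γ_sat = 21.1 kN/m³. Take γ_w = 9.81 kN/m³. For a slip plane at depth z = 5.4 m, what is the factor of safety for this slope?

With seepage parallel to the slope and the water table at the surface, the effective normal stress on the slip plane uses the buoyant unit weight γ' = γ_sat − γ_w while the driving shear stress uses γ_sat:
FS = [c' + γ' z cos²β tanφ'] / [γ_sat z sinβ cosβ]
γ' = 21.1 − 9.81 = 11.29 kN/m³
Numerator = 11.8 + 11.29·5.4·cos²16.9°·tan24.8° = 11.8 + 11.29·5.4·0.9155·0.4621 = 37.590 kPa
Denominator = 21.1·5.4·sin16.9°·cos16.9° = 21.1·5.4·0.2907·0.9568 = 31.692 kPa
FS = 37.590 / 31.692 = 1.186

FS = 1.19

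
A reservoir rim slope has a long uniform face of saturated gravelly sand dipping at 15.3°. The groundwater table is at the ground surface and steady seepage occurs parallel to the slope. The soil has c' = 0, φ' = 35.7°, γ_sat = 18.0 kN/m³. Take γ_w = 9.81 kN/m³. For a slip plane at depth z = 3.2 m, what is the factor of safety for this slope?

FS = 1.20

With seepage parallel to the slope and the water table at the surface, the effective normal stress on the slip plane uses the buoyant unit weight γ' = γ_sat − γ_w while the driving shear stress uses γ_sat:
FS = [c' + γ' z cos²β tanφ'] / [γ_sat z sinβ cosβ]
(For c' = 0 this reduces to FS = (γ'/γ_sat)·tanφ'/tanβ.)
γ' = 18.0 − 9.81 = 8.19 kN/m³
Numerator = 0.0 + 8.19·3.2·cos²15.3°·tan35.7° = 0.0 + 8.19·3.2·0.9304·0.7186 = 17.521 kPa
Denominator = 18.0·3.2·sin15.3°·cos15.3° = 18.0·3.2·0.2639·0.9646 = 14.660 kPa
FS = 17.521 / 14.660 = 1.195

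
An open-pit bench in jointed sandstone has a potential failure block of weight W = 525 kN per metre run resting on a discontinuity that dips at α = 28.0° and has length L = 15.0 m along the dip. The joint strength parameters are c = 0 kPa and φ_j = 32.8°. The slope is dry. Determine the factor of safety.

FS = 1.21

Resolving the block weight along and normal to the plane and applying the Mohr–Coulomb strength on the joint:
N' = W cosα = 525·cos28.0° = 463.5 kN/m
Driving force T = W sinα = 525·sin28.0° = 246.5 kN/m
Resisting force R = c·L + N'·tanφ_j = 0·15.0 + 463.5·tan32.8° = 0.0 + 298.7 = 298.7 kN/m
FS = R / T = 298.7 / 246.5 = 1.212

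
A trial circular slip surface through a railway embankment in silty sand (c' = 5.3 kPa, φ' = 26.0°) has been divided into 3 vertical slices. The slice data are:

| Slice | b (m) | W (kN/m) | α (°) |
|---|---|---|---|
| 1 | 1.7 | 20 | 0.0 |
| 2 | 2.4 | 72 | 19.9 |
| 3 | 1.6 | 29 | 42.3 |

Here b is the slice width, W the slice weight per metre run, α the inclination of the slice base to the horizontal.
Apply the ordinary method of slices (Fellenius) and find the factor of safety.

Ordinary method of slices: FS = Σ[c'·Δl_i + (W_i cosα_i)·tanφ'] / Σ W_i sinα_i, with Δl_i = b_i / cosα_i.
Slice 1: Δl = 1.7/cos0.0° = 1.700 m; N'_1 = 20·cos0.0° = 20.0; c'Δl = 9.01; W sinα = 0.0
Slice 2: Δl = 2.4/cos19.9° = 2.552 m; N'_2 = 72·cos19.9° = 67.7; c'Δl = 13.53; W sinα = 24.5
Slice 3: Δl = 1.6/cos42.3° = 2.163 m; N'_3 = 29·cos42.3° = 21.4; c'Δl = 11.47; W sinα = 19.5
Σc'Δl = 34.0 kN/m; ΣN' = 109.2 kN/m; ΣW sinα = 44.0 kN/m
Resisting = 34.0 + 109.2·tan26.0° = 34.0 + 53.2 = 87.2 kN/m
FS = 87.2 / 44.0 = 1.982

FS = 1.98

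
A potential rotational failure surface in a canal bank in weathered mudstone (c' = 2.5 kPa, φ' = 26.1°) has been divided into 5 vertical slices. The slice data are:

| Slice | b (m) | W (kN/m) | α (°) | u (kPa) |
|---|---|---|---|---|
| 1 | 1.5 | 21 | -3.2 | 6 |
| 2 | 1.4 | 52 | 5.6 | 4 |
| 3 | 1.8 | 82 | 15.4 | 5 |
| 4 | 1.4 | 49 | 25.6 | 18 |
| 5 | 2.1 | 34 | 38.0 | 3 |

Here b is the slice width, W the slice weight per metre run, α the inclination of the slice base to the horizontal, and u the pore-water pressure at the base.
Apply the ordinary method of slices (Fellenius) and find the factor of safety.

Ordinary method of slices: FS = Σ[c'·Δl_i + (W_i cosα_i − u_i·Δl_i)·tanφ'] / Σ W_i sinα_i, with Δl_i = b_i / cosα_i.
Slice 1: Δl = 1.5/cos(-3.2°) = 1.502 m; N'_1 = 21·cos(-3.2°) − 6·1.502 = 12.0; c'Δl = 3.76; W sinα = -1.2
Slice 2: Δl = 1.4/cos5.6° = 1.407 m; N'_2 = 52·cos5.6° − 4·1.407 = 46.1; c'Δl = 3.52; W sinα = 5.1
Slice 3: Δl = 1.8/cos15.4° = 1.867 m; N'_3 = 82·cos15.4° − 5·1.867 = 69.7; c'Δl = 4.67; W sinα = 21.8
Slice 4: Δl = 1.4/cos25.6° = 1.552 m; N'_4 = 49·cos25.6° − 18·1.552 = 16.2; c'Δl = 3.88; W sinα = 21.2
Slice 5: Δl = 2.1/cos38.0° = 2.665 m; N'_5 = 34·cos38.0° − 3·2.665 = 18.8; c'Δl = 6.66; W sinα = 20.9
Σc'Δl = 22.5 kN/m; ΣN' = 162.8 kN/m; ΣW sinα = 67.8 kN/m
Resisting = 22.5 + 162.8·tan26.1° = 22.5 + 79.8 = 102.3 kN/m
FS = 102.3 / 67.8 = 1.509

FS = 1.51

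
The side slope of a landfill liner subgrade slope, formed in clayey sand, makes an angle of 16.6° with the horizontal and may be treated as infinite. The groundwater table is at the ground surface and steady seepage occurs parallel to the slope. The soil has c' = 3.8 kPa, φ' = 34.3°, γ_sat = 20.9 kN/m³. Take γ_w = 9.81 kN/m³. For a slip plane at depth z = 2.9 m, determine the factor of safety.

FS = 1.44

With seepage parallel to the slope and the water table at the surface, the effective normal stress on the slip plane uses the buoyant unit weight γ' = γ_sat − γ_w while the driving shear stress uses γ_sat:
FS = [c' + γ' z cos²β tanφ'] / [γ_sat z sinβ cosβ]
γ' = 20.9 − 9.81 = 11.09 kN/m³
Numerator = 3.8 + 11.09·2.9·cos²16.6°·tan34.3° = 3.8 + 11.09·2.9·0.9184·0.6822 = 23.948 kPa
Denominator = 20.9·2.9·sin16.6°·cos16.6° = 20.9·2.9·0.2857·0.9583 = 16.594 kPa
FS = 23.948 / 16.594 = 1.443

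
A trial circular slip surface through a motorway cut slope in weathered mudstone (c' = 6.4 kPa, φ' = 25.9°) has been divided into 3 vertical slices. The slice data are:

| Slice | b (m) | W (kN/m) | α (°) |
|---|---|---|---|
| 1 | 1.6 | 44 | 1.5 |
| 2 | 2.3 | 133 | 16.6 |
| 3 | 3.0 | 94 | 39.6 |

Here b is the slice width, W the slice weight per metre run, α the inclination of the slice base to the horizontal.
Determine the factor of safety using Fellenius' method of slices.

FS = 1.71

Ordinary method of slices: FS = Σ[c'·Δl_i + (W_i cosα_i)·tanφ'] / Σ W_i sinα_i, with Δl_i = b_i / cosα_i.
Slice 1: Δl = 1.6/cos1.5° = 1.601 m; N'_1 = 44·cos1.5° = 44.0; c'Δl = 10.24; W sinα = 1.2
Slice 2: Δl = 2.3/cos16.6° = 2.400 m; N'_2 = 133·cos16.6° = 127.5; c'Δl = 15.36; W sinα = 38.0
Slice 3: Δl = 3.0/cos39.6° = 3.894 m; N'_3 = 94·cos39.6° = 72.4; c'Δl = 24.92; W sinα = 59.9
Σc'Δl = 50.5 kN/m; ΣN' = 243.9 kN/m; ΣW sinα = 99.1 kN/m
Resisting = 50.5 + 243.9·tan25.9° = 50.5 + 118.4 = 168.9 kN/m
FS = 168.9 / 99.1 = 1.705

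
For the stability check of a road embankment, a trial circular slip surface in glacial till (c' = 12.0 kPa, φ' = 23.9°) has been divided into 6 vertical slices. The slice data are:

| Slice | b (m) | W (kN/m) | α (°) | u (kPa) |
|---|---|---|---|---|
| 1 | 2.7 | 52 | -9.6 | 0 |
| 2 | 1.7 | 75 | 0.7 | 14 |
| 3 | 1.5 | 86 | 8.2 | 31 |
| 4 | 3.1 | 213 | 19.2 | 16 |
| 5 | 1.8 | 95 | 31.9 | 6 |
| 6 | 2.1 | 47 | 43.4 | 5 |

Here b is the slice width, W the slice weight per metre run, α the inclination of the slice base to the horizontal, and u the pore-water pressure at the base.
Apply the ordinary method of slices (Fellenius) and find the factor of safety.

FS = 2.15

Ordinary method of slices: FS = Σ[c'·Δl_i + (W_i cosα_i − u_i·Δl_i)·tanφ'] / Σ W_i sinα_i, with Δl_i = b_i / cosα_i.
Slice 1: Δl = 2.7/cos(-9.6°) = 2.738 m; N'_1 = 52·cos(-9.6°) − 0·2.738 = 51.3; c'Δl = 32.86; W sinα = -8.7
Slice 2: Δl = 1.7/cos0.7° = 1.700 m; N'_2 = 75·cos0.7° − 14·1.700 = 51.2; c'Δl = 20.40; W sinα = 0.9
Slice 3: Δl = 1.5/cos8.2° = 1.515 m; N'_3 = 86·cos8.2° − 31·1.515 = 38.1; c'Δl = 18.19; W sinα = 12.3
Slice 4: Δl = 3.1/cos19.2° = 3.283 m; N'_4 = 213·cos19.2° − 16·3.283 = 148.6; c'Δl = 39.39; W sinα = 70.0
Slice 5: Δl = 1.8/cos31.9° = 2.120 m; N'_5 = 95·cos31.9° − 6·2.120 = 67.9; c'Δl = 25.44; W sinα = 50.2
Slice 6: Δl = 2.1/cos43.4° = 2.890 m; N'_6 = 47·cos43.4° − 5·2.890 = 19.7; c'Δl = 34.68; W sinα = 32.3
Σc'Δl = 171.0 kN/m; ΣN' = 376.9 kN/m; ΣW sinα = 157.1 kN/m
Resisting = 171.0 + 376.9·tan23.9° = 171.0 + 167.0 = 338.0 kN/m
FS = 338.0 / 157.1 = 2.152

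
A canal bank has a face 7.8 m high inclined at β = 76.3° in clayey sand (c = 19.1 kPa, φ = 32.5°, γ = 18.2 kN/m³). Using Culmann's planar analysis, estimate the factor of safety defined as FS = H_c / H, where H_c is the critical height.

H_c = (4c/γ) · sinβ cosφ / [1 − cos(β − φ)]
    = (4·19.1/18.2) · sin76.3°·cos32.5° / [1 − cos43.8°]
    = 4.198 · 0.8194 / 0.2782 = 12.36 m
FS = H_c / H = 12.36 / 7.8 = 1.585

FS = 1.58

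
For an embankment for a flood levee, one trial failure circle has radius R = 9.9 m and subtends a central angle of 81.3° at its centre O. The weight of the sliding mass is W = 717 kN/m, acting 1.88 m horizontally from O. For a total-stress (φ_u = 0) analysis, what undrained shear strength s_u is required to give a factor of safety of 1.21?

s_u = 11.7 kPa

FS = s_u·L_a·R / (W·d), so s_u = FS·W·d / (L_a·R).
Arc length L_a = R·θ = 9.9·(81.3°·π/180) = 9.9·1.4190 = 14.05 m
s_u = 1.21·717·1.88 / (14.05·9.9) = 1631.0 / 139.07 = 11.73 kPa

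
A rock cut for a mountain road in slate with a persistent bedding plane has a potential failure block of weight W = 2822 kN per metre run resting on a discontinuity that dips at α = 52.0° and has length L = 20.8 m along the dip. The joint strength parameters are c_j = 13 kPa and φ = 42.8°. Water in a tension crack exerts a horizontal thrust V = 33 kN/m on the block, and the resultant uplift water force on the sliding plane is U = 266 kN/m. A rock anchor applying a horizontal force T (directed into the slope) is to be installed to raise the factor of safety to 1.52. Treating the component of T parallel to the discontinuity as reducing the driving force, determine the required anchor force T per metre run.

Resolving forces along and normal to the sliding plane, with the horizontal anchor force T adding T·sinα to the effective normal force and T·cosα acting up the plane against the driving force:
FS = [c_jL + (W cosα − U − V sinα + T sinα) tanφ] / [W sinα + V cosα − T cosα]
Without the anchor: N' = 1445.4 kN/m, driving T_d = 2244.1 kN/m, resisting R = 13·20.8 + 1445.4·tan42.8° = 1608.8 kN/m, FS = 0.72.
Setting FS = 1.52 and solving for T:
1.52·(2244.1 − T cos52.0°) = 1608.8 + T sin52.0°·tan42.8°
T·(sin52.0°·tan42.8° + 1.52·cos52.0°) = 1.52·2244.1 − 1608.8
T·(0.7880·0.9260 + 1.52·0.6157) = 3411.0 − 1608.8 = 1802.2
T·1.6655 = 1802.2
T = 1082.0 kN/m

T = 1082 kN/m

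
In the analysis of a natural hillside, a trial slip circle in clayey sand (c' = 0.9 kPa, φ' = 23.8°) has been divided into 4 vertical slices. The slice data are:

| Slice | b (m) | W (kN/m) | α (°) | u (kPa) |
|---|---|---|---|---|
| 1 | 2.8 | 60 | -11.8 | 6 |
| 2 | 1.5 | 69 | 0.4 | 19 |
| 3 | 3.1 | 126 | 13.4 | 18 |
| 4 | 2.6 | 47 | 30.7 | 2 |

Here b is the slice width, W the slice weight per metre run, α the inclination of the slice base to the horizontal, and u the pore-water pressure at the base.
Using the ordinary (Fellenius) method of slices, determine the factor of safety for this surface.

Ordinary method of slices: FS = Σ[c'·Δl_i + (W_i cosα_i − u_i·Δl_i)·tanφ'] / Σ W_i sinα_i, with Δl_i = b_i / cosα_i.
Slice 1: Δl = 2.8/cos(-11.8°) = 2.860 m; N'_1 = 60·cos(-11.8°) − 6·2.860 = 41.6; c'Δl = 2.57; W sinα = -12.3
Slice 2: Δl = 1.5/cos0.4° = 1.500 m; N'_2 = 69·cos0.4° − 19·1.500 = 40.5; c'Δl = 1.35; W sinα = 0.5
Slice 3: Δl = 3.1/cos13.4° = 3.187 m; N'_3 = 126·cos13.4° − 18·3.187 = 65.2; c'Δl = 2.87; W sinα = 29.2
Slice 4: Δl = 2.6/cos30.7° = 3.024 m; N'_4 = 47·cos30.7° − 2·3.024 = 34.4; c'Δl = 2.72; W sinα = 24.0
Σc'Δl = 9.5 kN/m; ΣN' = 181.6 kN/m; ΣW sinα = 41.4 kN/m
Resisting = 9.5 + 181.6·tan23.8° = 9.5 + 80.1 = 89.6 kN/m
FS = 89.6 / 41.4 = 2.165

FS = 2.16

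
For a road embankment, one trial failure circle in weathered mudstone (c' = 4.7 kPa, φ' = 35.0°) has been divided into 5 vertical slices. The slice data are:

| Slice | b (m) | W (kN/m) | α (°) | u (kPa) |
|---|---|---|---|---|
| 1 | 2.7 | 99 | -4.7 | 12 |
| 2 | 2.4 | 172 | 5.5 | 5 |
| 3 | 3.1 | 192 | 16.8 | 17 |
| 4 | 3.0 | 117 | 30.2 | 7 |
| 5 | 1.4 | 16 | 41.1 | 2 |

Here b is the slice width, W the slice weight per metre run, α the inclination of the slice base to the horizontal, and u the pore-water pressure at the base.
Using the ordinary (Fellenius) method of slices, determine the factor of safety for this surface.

FS = 2.79

Ordinary method of slices: FS = Σ[c'·Δl_i + (W_i cosα_i − u_i·Δl_i)·tanφ'] / Σ W_i sinα_i, with Δl_i = b_i / cosα_i.
Slice 1: Δl = 2.7/cos(-4.7°) = 2.709 m; N'_1 = 99·cos(-4.7°) − 12·2.709 = 66.2; c'Δl = 12.73; W sinα = -8.1
Slice 2: Δl = 2.4/cos5.5° = 2.411 m; N'_2 = 172·cos5.5° − 5·2.411 = 159.2; c'Δl = 11.33; W sinα = 16.5
Slice 3: Δl = 3.1/cos16.8° = 3.238 m; N'_3 = 192·cos16.8° − 17·3.238 = 128.8; c'Δl = 15.22; W sinα = 55.5
Slice 4: Δl = 3.0/cos30.2° = 3.471 m; N'_4 = 117·cos30.2° − 7·3.471 = 76.8; c'Δl = 16.31; W sinα = 58.9
Slice 5: Δl = 1.4/cos41.1° = 1.858 m; N'_5 = 16·cos41.1° − 2·1.858 = 8.3; c'Δl = 8.73; W sinα = 10.5
Σc'Δl = 64.3 kN/m; ΣN' = 439.2 kN/m; ΣW sinα = 133.2 kN/m
Resisting = 64.3 + 439.2·tan35.0° = 64.3 + 307.6 = 371.9 kN/m
FS = 371.9 / 133.2 = 2.791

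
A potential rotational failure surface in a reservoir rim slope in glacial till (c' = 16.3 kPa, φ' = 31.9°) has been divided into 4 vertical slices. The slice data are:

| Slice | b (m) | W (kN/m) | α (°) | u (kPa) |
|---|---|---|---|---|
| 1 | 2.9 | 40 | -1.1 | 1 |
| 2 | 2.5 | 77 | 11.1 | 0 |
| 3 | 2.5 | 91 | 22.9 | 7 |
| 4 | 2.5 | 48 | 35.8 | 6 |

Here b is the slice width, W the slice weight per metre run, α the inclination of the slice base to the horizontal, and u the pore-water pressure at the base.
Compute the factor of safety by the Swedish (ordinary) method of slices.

Ordinary method of slices: FS = Σ[c'·Δl_i + (W_i cosα_i − u_i·Δl_i)·tanφ'] / Σ W_i sinα_i, with Δl_i = b_i / cosα_i.
Slice 1: Δl = 2.9/cos(-1.1°) = 2.901 m; N'_1 = 40·cos(-1.1°) − 1·2.901 = 37.1; c'Δl = 47.28; W sinα = -0.8
Slice 2: Δl = 2.5/cos11.1° = 2.548 m; N'_2 = 77·cos11.1° − 0·2.548 = 75.6; c'Δl = 41.53; W sinα = 14.8
Slice 3: Δl = 2.5/cos22.9° = 2.714 m; N'_3 = 91·cos22.9° − 7·2.714 = 64.8; c'Δl = 44.24; W sinα = 35.4
Slice 4: Δl = 2.5/cos35.8° = 3.082 m; N'_4 = 48·cos35.8° − 6·3.082 = 20.4; c'Δl = 50.24; W sinα = 28.1
Σc'Δl = 183.3 kN/m; ΣN' = 197.9 kN/m; ΣW sinα = 77.5 kN/m
Resisting = 183.3 + 197.9·tan31.9° = 183.3 + 123.2 = 306.5 kN/m
FS = 306.5 / 77.5 = 3.952

FS = 3.95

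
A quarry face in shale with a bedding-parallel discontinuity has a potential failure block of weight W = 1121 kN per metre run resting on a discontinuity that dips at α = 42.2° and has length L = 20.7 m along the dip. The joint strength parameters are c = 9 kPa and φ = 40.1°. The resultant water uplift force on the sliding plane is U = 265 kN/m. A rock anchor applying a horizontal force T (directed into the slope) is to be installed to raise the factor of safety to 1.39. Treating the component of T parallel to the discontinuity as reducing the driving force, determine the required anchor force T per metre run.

Resolving forces along and normal to the sliding plane, with the horizontal anchor force T adding T·sinα to the effective normal force and T·cosα acting up the plane against the driving force:
FS = [cL + (W cosα − U + T sinα) tanφ] / [W sinα − T cosα]
Without the anchor: N' = 565.4 kN/m, driving T_d = 753.0 kN/m, resisting R = 9·20.7 + 565.4·tan40.1° = 662.4 kN/m, FS = 0.88.
Setting FS = 1.39 and solving for T:
1.39·(753.0 − T cos42.2°) = 662.4 + T sin42.2°·tan40.1°
T·(sin42.2°·tan40.1° + 1.39·cos42.2°) = 1.39·753.0 − 662.4
T·(0.6717·0.8421 + 1.39·0.7408) = 1046.7 − 662.4 = 384.2
T·1.5954 = 384.2
T = 240.8 kN/m

T = 241 kN/m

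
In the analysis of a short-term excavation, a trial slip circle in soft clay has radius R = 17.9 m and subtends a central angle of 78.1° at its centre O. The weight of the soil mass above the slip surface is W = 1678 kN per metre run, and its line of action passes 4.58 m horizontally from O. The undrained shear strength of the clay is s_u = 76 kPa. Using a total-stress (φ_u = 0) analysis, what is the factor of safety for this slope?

FS = 4.32

Taking moments about the centre O, the resisting moment is provided by the undrained shear strength acting along the arc:
Arc length L_a = R·θ = 17.9·(78.1°·π/180) = 17.9·1.3631 = 24.40 m
M_R = s_u·L_a·R = 76·24.40·17.9 = 33193.1 kN·m/m
M_D = W·d = 1678·4.58 = 7685.2 kN·m/m
FS = M_R / M_D = 33193.1 / 7685.2 = 4.319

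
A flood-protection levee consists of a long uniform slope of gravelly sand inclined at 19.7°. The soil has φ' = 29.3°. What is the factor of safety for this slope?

FS = 1.57

For a dry cohesionless infinite slope the factor of safety is FS = tanφ' / tanβ.
FS = tan29.3° / tan19.7° = 0.5612 / 0.3581 = 1.567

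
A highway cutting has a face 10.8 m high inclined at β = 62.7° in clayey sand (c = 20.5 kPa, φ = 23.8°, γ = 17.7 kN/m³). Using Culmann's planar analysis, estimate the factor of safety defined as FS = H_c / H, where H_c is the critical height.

FS = 1.57

H_c = (4c/γ) · sinβ cosφ / [1 − cos(β − φ)]
    = (4·20.5/17.7) · sin62.7°·cos23.8° / [1 − cos38.9°]
    = 4.633 · 0.8130 / 0.2218 = 16.99 m
FS = H_c / H = 16.99 / 10.8 = 1.573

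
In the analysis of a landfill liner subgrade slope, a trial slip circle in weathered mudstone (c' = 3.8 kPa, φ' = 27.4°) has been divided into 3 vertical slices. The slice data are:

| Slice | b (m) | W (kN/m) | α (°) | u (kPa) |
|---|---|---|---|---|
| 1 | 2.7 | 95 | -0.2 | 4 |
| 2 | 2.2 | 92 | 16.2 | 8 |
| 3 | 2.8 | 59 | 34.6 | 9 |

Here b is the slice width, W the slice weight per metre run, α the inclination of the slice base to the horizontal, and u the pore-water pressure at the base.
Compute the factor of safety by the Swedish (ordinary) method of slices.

FS = 2.06

Ordinary method of slices: FS = Σ[c'·Δl_i + (W_i cosα_i − u_i·Δl_i)·tanφ'] / Σ W_i sinα_i, with Δl_i = b_i / cosα_i.
Slice 1: Δl = 2.7/cos(-0.2°) = 2.700 m; N'_1 = 95·cos(-0.2°) − 4·2.700 = 84.2; c'Δl = 10.26; W sinα = -0.3
Slice 2: Δl = 2.2/cos16.2° = 2.291 m; N'_2 = 92·cos16.2° − 8·2.291 = 70.0; c'Δl = 8.71; W sinα = 25.7
Slice 3: Δl = 2.8/cos34.6° = 3.402 m; N'_3 = 59·cos34.6° − 9·3.402 = 18.0; c'Δl = 12.93; W sinα = 33.5
Σc'Δl = 31.9 kN/m; ΣN' = 172.2 kN/m; ΣW sinα = 58.8 kN/m
Resisting = 31.9 + 172.2·tan27.4° = 31.9 + 89.2 = 121.1 kN/m
FS = 121.1 / 58.8 = 2.059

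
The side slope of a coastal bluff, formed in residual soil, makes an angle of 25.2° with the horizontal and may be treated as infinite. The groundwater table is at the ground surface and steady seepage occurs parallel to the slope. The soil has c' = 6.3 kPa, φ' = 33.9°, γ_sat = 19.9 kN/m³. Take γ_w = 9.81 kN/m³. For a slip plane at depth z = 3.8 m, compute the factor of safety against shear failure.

With seepage parallel to the slope and the water table at the surface, the effective normal stress on the slip plane uses the buoyant unit weight γ' = γ_sat − γ_w while the driving shear stress uses γ_sat:
FS = [c' + γ' z cos²β tanφ'] / [γ_sat z sinβ cosβ]
γ' = 19.9 − 9.81 = 10.09 kN/m³
Numerator = 6.3 + 10.09·3.8·cos²25.2°·tan33.9° = 6.3 + 10.09·3.8·0.8187·0.6720 = 27.394 kPa
Denominator = 19.9·3.8·sin25.2°·cos25.2° = 19.9·3.8·0.4258·0.9048 = 29.133 kPa
FS = 27.394 / 29.133 = 0.940

FS = 0.94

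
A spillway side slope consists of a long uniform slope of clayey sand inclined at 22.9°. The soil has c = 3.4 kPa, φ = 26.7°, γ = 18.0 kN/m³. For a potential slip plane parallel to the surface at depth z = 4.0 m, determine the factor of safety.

FS = 1.32

For an infinite slope with a slip plane parallel to the surface (no pore pressure): FS = [c + γz cos²β tanφ] / [γz sinβ cosβ].
γz = 18.0·4.0 = 72.00 kN/m²
Numerator = 3.4 + 72.00·cos²22.9°·tan26.7° = 3.4 + 72.00·0.8486·0.5029 = 34.129 kPa
Denominator = 72.00·sin22.9°·cos22.9° = 72.00·0.3891·0.9212 = 25.809 kPa
FS = 34.129 / 25.809 = 1.322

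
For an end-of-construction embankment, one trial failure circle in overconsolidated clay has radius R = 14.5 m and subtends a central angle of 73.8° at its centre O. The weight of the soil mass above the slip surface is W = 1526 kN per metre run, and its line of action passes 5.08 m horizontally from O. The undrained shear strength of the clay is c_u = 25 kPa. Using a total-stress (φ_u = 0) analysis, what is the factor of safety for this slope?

FS = 0.87

Taking moments about the centre O, the resisting moment is provided by the undrained shear strength acting along the arc:
Arc length L_a = R·θ = 14.5·(73.8°·π/180) = 14.5·1.2881 = 18.68 m
M_R = c_u·L_a·R = 25·18.68·14.5 = 6770.3 kN·m/m
M_D = W·d = 1526·5.08 = 7752.1 kN·m/m
FS = M_R / M_D = 6770.3 / 7752.1 = 0.873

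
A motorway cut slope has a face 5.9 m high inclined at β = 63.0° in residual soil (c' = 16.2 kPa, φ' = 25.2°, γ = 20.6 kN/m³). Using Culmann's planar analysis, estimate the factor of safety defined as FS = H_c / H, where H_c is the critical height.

H_c = (4c'/γ) · sinβ cosφ' / [1 − cos(β − φ')]
    = (4·16.2/20.6) · sin63.0°·cos25.2° / [1 − cos37.8°]
    = 3.146 · 0.8062 / 0.2098 = 12.09 m
FS = H_c / H = 12.09 / 5.9 = 2.048

FS = 2.05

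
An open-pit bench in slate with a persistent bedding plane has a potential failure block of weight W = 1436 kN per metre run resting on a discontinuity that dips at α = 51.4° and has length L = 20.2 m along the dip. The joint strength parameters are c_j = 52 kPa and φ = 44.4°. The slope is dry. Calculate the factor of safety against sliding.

Resolving the block weight along and normal to the plane and applying the Mohr–Coulomb strength on the joint:
N' = W cosα = 1436·cos51.4° = 895.9 kN/m
Driving force T = W sinα = 1436·sin51.4° = 1122.3 kN/m
Resisting force R = c_j·L + N'·tanφ = 52·20.2 + 895.9·tan44.4° = 1050.4 + 877.3 = 1927.7 kN/m
FS = R / T = 1927.7 / 1122.3 = 1.718

FS = 1.72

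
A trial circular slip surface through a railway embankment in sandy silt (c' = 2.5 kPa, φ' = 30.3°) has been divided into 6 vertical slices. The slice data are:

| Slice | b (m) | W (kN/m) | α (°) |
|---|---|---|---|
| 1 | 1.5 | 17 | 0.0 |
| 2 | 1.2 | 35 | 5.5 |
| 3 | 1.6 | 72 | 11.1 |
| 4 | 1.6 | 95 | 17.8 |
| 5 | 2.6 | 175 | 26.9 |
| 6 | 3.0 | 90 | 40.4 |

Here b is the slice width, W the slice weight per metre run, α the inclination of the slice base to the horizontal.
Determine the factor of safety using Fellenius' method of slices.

FS = 1.57

Ordinary method of slices: FS = Σ[c'·Δl_i + (W_i cosα_i)·tanφ'] / Σ W_i sinα_i, with Δl_i = b_i / cosα_i.
Slice 1: Δl = 1.5/cos0.0° = 1.500 m; N'_1 = 17·cos0.0° = 17.0; c'Δl = 3.75; W sinα = 0.0
Slice 2: Δl = 1.2/cos5.5° = 1.206 m; N'_2 = 35·cos5.5° = 34.8; c'Δl = 3.01; W sinα = 3.4
Slice 3: Δl = 1.6/cos11.1° = 1.631 m; N'_3 = 72·cos11.1° = 70.7; c'Δl = 4.08; W sinα = 13.9
Slice 4: Δl = 1.6/cos17.8° = 1.680 m; N'_4 = 95·cos17.8° = 90.5; c'Δl = 4.20; W sinα = 29.0
Slice 5: Δl = 2.6/cos26.9° = 2.915 m; N'_5 = 175·cos26.9° = 156.1; c'Δl = 7.29; W sinα = 79.2
Slice 6: Δl = 3.0/cos40.4° = 3.939 m; N'_6 = 90·cos40.4° = 68.5; c'Δl = 9.85; W sinα = 58.3
Σc'Δl = 32.2 kN/m; ΣN' = 437.5 kN/m; ΣW sinα = 183.8 kN/m
Resisting = 32.2 + 437.5·tan30.3° = 32.2 + 255.7 = 287.9 kN/m
FS = 287.9 / 183.8 = 1.566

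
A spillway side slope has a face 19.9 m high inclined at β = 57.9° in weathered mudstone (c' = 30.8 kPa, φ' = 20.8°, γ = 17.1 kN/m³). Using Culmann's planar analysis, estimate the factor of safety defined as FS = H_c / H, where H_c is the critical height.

H_c = (4c'/γ) · sinβ cosφ' / [1 − cos(β − φ')]
    = (4·30.8/17.1) · sin57.9°·cos20.8° / [1 − cos37.1°]
    = 7.205 · 0.7919 / 0.2024 = 28.19 m
FS = H_c / H = 28.19 / 19.9 = 1.416

FS = 1.42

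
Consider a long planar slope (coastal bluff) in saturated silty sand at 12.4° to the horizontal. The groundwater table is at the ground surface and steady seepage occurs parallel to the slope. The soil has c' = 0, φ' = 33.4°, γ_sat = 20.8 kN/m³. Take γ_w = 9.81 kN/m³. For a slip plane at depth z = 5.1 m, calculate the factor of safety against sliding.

FS = 1.58

With seepage parallel to the slope and the water table at the surface, the effective normal stress on the slip plane uses the buoyant unit weight γ' = γ_sat − γ_w while the driving shear stress uses γ_sat:
FS = [c' + γ' z cos²β tanφ'] / [γ_sat z sinβ cosβ]
(For c' = 0 this reduces to FS = (γ'/γ_sat)·tanφ'/tanβ.)
γ' = 20.8 − 9.81 = 10.99 kN/m³
Numerator = 0.0 + 10.99·5.1·cos²12.4°·tan33.4° = 0.0 + 10.99·5.1·0.9539·0.6594 = 35.253 kPa
Denominator = 20.8·5.1·sin12.4°·cos12.4° = 20.8·5.1·0.2147·0.9767 = 22.248 kPa
FS = 35.253 / 22.248 = 1.585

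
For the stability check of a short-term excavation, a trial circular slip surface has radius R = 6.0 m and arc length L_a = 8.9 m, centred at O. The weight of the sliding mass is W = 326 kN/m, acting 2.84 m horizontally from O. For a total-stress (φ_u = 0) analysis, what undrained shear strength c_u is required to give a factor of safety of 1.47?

FS = c_u·L_a·R / (W·d), so c_u = FS·W·d / (L_a·R).
c_u = 1.47·326·2.84 / (8.90·6.0) = 1361.0 / 53.40 = 25.49 kPa

c_u = 25.5 kPa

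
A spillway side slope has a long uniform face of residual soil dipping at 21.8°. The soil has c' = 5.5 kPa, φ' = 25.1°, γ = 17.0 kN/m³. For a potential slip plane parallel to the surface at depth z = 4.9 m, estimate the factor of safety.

For an infinite slope with a slip plane parallel to the surface (no pore pressure): FS = [c' + γz cos²β tanφ'] / [γz sinβ cosβ].
γz = 17.0·4.9 = 83.30 kN/m²
Numerator = 5.5 + 83.30·cos²21.8°·tan25.1° = 5.5 + 83.30·0.8621·0.4684 = 39.139 kPa
Denominator = 83.30·sin21.8°·cos21.8° = 83.30·0.3714·0.9285 = 28.723 kPa
FS = 39.139 / 28.723 = 1.363

FS = 1.36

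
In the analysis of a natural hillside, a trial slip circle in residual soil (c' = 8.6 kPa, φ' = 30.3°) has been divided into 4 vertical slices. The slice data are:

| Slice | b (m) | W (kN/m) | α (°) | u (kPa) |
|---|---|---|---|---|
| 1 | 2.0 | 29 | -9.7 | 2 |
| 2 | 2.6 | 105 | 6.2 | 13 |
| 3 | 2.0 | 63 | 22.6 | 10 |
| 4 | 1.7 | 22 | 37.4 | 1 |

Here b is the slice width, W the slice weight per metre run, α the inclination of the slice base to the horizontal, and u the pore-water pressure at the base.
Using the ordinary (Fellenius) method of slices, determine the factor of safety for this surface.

Ordinary method of slices: FS = Σ[c'·Δl_i + (W_i cosα_i − u_i·Δl_i)·tanφ'] / Σ W_i sinα_i, with Δl_i = b_i / cosα_i.
Slice 1: Δl = 2.0/cos(-9.7°) = 2.029 m; N'_1 = 29·cos(-9.7°) − 2·2.029 = 24.5; c'Δl = 17.45; W sinα = -4.9
Slice 2: Δl = 2.6/cos6.2° = 2.615 m; N'_2 = 105·cos6.2° − 13·2.615 = 70.4; c'Δl = 22.49; W sinα = 11.3
Slice 3: Δl = 2.0/cos22.6° = 2.166 m; N'_3 = 63·cos22.6° − 10·2.166 = 36.5; c'Δl = 18.63; W sinα = 24.2
Slice 4: Δl = 1.7/cos37.4° = 2.140 m; N'_4 = 22·cos37.4° − 1·2.140 = 15.3; c'Δl = 18.40; W sinα = 13.4
Σc'Δl = 77.0 kN/m; ΣN' = 146.8 kN/m; ΣW sinα = 44.0 kN/m
Resisting = 77.0 + 146.8·tan30.3° = 77.0 + 85.8 = 162.7 kN/m
FS = 162.7 / 44.0 = 3.696

FS = 3.70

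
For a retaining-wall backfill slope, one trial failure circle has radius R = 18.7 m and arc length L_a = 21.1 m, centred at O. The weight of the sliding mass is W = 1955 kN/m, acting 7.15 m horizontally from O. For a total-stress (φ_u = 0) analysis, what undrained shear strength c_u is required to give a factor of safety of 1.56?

c_u = 55.3 kPa

FS = c_u·L_a·R / (W·d), so c_u = FS·W·d / (L_a·R).
c_u = 1.56·1955·7.15 / (21.10·18.7) = 21806.1 / 394.57 = 55.27 kPa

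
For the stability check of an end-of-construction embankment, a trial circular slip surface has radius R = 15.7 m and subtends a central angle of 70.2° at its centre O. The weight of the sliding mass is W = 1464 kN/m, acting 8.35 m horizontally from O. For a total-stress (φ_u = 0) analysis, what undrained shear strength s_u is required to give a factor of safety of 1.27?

FS = s_u·L_a·R / (W·d), so s_u = FS·W·d / (L_a·R).
Arc length L_a = R·θ = 15.7·(70.2°·π/180) = 15.7·1.2252 = 19.24 m
s_u = 1.27·1464·8.35 / (19.24·15.7) = 15525.0 / 302.00 = 51.41 kPa

s_u = 51.4 kPa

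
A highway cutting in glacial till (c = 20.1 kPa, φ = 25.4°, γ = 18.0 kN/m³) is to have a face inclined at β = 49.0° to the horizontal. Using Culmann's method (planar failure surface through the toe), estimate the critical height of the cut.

H_c = 36.41 m

Culmann's analysis gives the critical failure plane at α_cr = (β + φ)/2 = (49.0 + 25.4)/2 = 37.2°, and the critical height
H_c = (4c/γ) · sinβ cosφ / [1 − cos(β − φ)]
    = (4·20.1/18.0) · sin49.0°·cos25.4° / [1 − cos(23.6°)]
    = 4.467 · 0.7547·0.9033 / [1 − 0.9164]
    = 4.467 · 0.6818 / 0.0836
    = 36.41 m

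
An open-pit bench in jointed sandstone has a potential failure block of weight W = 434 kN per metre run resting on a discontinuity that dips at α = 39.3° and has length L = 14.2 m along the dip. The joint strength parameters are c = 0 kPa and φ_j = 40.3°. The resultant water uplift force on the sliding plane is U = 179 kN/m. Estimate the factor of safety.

FS = 0.48

Resolving the block weight along and normal to the plane and applying the Mohr–Coulomb strength on the joint:
N' = W cosα − U = 434·cos39.3° − 179 = 156.8 kN/m
Driving force T = W sinα = 434·sin39.3° = 274.9 kN/m
Resisting force R = c·L + N'·tanφ_j = 0·14.2 + 156.8·tan40.3° = 0.0 + 133.0 = 133.0 kN/m
FS = R / T = 133.0 / 274.9 = 0.484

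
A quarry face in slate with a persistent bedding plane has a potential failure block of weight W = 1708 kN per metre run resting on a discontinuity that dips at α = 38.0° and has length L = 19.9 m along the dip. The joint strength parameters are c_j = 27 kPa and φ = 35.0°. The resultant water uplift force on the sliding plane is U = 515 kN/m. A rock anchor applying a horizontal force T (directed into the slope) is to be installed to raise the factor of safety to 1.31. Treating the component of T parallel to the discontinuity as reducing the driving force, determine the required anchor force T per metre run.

Resolving forces along and normal to the sliding plane, with the horizontal anchor force T adding T·sinα to the effective normal force and T·cosα acting up the plane against the driving force:
FS = [c_jL + (W cosα − U + T sinα) tanφ] / [W sinα − T cosα]
Without the anchor: N' = 830.9 kN/m, driving T_d = 1051.5 kN/m, resisting R = 27·19.9 + 830.9·tan35.0° = 1119.1 kN/m, FS = 1.06.
Setting FS = 1.31 and solving for T:
1.31·(1051.5 − T cos38.0°) = 1119.1 + T sin38.0°·tan35.0°
T·(sin38.0°·tan35.0° + 1.31·cos38.0°) = 1.31·1051.5 − 1119.1
T·(0.6157·0.7002 + 1.31·0.7880) = 1377.5 − 1119.1 = 258.4
T·1.4634 = 258.4
T = 176.6 kN/m

T = 177 kN/m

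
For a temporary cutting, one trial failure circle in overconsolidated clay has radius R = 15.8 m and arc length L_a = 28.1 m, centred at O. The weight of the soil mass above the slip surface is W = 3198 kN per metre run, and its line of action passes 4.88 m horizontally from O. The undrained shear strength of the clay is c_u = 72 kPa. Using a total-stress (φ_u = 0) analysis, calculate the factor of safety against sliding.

Taking moments about the centre O, the resisting moment is provided by the undrained shear strength acting along the arc:
M_R = c_u·L_a·R = 72·28.10·15.8 = 31966.6 kN·m/m
M_D = W·d = 3198·4.88 = 15606.2 kN·m/m
FS = M_R / M_D = 31966.6 / 15606.2 = 2.048

FS = 2.05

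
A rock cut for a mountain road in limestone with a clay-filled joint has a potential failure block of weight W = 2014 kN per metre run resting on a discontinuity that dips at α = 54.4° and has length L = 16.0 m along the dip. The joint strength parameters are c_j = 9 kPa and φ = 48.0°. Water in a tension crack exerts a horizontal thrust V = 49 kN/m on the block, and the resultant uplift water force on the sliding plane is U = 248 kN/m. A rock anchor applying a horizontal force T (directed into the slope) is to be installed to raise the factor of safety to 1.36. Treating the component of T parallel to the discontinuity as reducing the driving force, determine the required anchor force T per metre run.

T = 672 kN/m

Resolving forces along and normal to the sliding plane, with the horizontal anchor force T adding T·sinα to the effective normal force and T·cosα acting up the plane against the driving force:
FS = [c_jL + (W cosα − U − V sinα + T sinα) tanφ] / [W sinα + V cosα − T cosα]
Without the anchor: N' = 884.6 kN/m, driving T_d = 1666.1 kN/m, resisting R = 9·16.0 + 884.6·tan48.0° = 1126.4 kN/m, FS = 0.68.
Setting FS = 1.36 and solving for T:
1.36·(1666.1 − T cos54.4°) = 1126.4 + T sin54.4°·tan48.0°
T·(sin54.4°·tan48.0° + 1.36·cos54.4°) = 1.36·1666.1 − 1126.4
T·(0.8131·1.1106 + 1.36·0.5821) = 2265.9 − 1126.4 = 1139.5
T·1.6947 = 1139.5
T = 672.4 kN/m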